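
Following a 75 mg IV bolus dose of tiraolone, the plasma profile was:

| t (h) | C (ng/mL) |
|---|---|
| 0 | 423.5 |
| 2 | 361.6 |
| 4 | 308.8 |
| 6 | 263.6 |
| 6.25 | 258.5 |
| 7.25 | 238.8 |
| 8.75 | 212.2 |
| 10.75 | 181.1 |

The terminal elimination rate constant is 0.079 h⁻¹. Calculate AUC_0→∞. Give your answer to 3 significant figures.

AUC = 5370 ng/mL·h

Trapezoidal AUC_0→10.75:
  [0→2]: (423.5+361.6)/2 × 2 = 785.1
  [2→4]: (361.6+308.8)/2 × 2 = 670.4
  [4→6]: (308.8+263.6)/2 × 2 = 572.4
  [6→6.25]: (263.6+258.5)/2 × 0.25 = 65.2625
  [6.25→7.25]: (258.5+238.8)/2 × 1 = 248.65
  [7.25→8.75]: (238.8+212.2)/2 × 1.5 = 338.25
  [8.75→10.75]: (212.2+181.1)/2 × 2 = 393.3
  Sum = 3073.3625 ng/mL·h
Extrapolated tail: C_last / k_e = 181.1 / 0.079 = 2292.405
AUC_0→∞ = 3073.3625 + 2292.405 = 5365.7675 ng/mL·h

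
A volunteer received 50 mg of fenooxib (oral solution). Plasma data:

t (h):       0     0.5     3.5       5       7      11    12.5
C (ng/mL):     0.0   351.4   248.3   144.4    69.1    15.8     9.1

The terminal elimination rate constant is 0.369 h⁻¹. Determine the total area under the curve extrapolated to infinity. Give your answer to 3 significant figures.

AUC = 1710 ng/mL·h

Trapezoidal AUC_0→12.5:
  [0→0.5]: (0.0+351.4)/2 × 0.5 = 87.85
  [0.5→3.5]: (351.4+248.3)/2 × 3 = 899.55
  [3.5→5]: (248.3+144.4)/2 × 1.5 = 294.525
  [5→7]: (144.4+69.1)/2 × 2 = 213.5
  [7→11]: (69.1+15.8)/2 × 4 = 169.8
  [11→12.5]: (15.8+9.1)/2 × 1.5 = 18.675
  Sum = 1683.9 ng/mL·h
Extrapolated tail: C_last / k_e = 9.1 / 0.369 = 24.661
AUC_0→∞ = 1683.9 + 24.661 = 1708.561 ng/mL·h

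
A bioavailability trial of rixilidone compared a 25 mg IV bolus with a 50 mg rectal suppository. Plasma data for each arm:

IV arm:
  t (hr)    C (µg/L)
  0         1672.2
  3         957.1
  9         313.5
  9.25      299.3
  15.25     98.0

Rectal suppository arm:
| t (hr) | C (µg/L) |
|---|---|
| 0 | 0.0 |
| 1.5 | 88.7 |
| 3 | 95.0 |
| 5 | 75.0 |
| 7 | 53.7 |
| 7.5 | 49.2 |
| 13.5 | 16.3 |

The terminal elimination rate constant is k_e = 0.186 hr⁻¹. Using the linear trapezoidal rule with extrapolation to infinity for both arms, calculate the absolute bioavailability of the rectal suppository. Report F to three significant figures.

F = 0.0426

Trapezoidal AUC_0→15.25 (IV):
  [0→3]: (1672.2+957.1)/2 × 3 = 3943.95
  [3→9]: (957.1+313.5)/2 × 6 = 3811.8
  [9→9.25]: (313.5+299.3)/2 × 0.25 = 76.6
  [9.25→15.25]: (299.3+98.0)/2 × 6 = 1191.9
  Sum = 9024.25 µg/L·hr
IV tail: 98.0/0.186 = 526.882; AUC_iv,0→∞ = 9024.25 + 526.882 = 9551.132 µg/L·hr
Trapezoidal AUC_0→13.5 (rectal suppository):
  [0→1.5]: (0.0+88.7)/2 × 1.5 = 66.525
  [1.5→3]: (88.7+95.0)/2 × 1.5 = 137.775
  [3→5]: (95.0+75.0)/2 × 2 = 170.0
  [5→7]: (75.0+53.7)/2 × 2 = 128.7
  [7→7.5]: (53.7+49.2)/2 × 0.5 = 25.725
  [7.5→13.5]: (49.2+16.3)/2 × 6 = 196.5
  Sum = 725.225 µg/L·hr
rectal suppository tail: 16.3/0.186 = 87.634; AUC_ev,0→∞ = 725.225 + 87.634 = 812.859 µg/L·hr
F = (AUC_ev/D_ev)/(AUC_iv/D_iv) = (812.859/50)/(9551.132/25) = 16.25718/382.04528 = 0.0426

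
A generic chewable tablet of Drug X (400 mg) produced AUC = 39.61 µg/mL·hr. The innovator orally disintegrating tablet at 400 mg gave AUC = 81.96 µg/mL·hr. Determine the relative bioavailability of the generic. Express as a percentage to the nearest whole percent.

F_rel = 48%

F_rel = (AUC_test/D_test) / (AUC_ref/D_ref)
      = (39.61/400) / (81.96/400)
      = 0.099025 / 0.2049 = 0.4833 = 48.33%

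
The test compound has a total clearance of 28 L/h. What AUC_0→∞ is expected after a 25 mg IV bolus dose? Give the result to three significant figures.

AUC = 0.893 mg/L·h

AUC_0→∞ = Dose_iv / CL
        = 25 / 28 = 0.892857 mg/L·h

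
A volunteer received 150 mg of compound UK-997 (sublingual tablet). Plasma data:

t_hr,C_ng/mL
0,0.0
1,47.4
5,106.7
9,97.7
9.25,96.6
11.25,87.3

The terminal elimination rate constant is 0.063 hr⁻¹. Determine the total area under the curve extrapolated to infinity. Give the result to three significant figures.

AUC = 2330 ng/mL·hr

Trapezoidal AUC_0→11.25:
  [0→1]: (0.0+47.4)/2 × 1 = 23.7
  [1→5]: (47.4+106.7)/2 × 4 = 308.2
  [5→9]: (106.7+97.7)/2 × 4 = 408.8
  [9→9.25]: (97.7+96.6)/2 × 0.25 = 24.2875
  [9.25→11.25]: (96.6+87.3)/2 × 2 = 183.9
  Sum = 948.8875 ng/mL·hr
Extrapolated tail: C_last / k_e = 87.3 / 0.063 = 1385.714
AUC_0→∞ = 948.8875 + 1385.714 = 2334.6015 ng/mL·hr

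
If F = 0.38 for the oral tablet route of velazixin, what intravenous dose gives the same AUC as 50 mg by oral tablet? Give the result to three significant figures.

D_iv = 19.0 mg

Systemic exposure from an extravascular dose = F × D_ev, so the equivalent IV dose is F × D_ev.
D_iv = F × D_ev = 0.38 × 50 = 19 mg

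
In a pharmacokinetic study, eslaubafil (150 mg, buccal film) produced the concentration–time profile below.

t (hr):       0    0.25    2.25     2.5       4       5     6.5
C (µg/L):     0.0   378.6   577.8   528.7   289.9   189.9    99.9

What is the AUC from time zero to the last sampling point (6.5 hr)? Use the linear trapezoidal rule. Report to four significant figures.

AUC = 2213 µg/L·hr

Trapezoidal AUC_0→6.5:
  [0→0.25]: (0.0+378.6)/2 × 0.25 = 47.325
  [0.25→2.25]: (378.6+577.8)/2 × 2 = 956.4
  [2.25→2.5]: (577.8+528.7)/2 × 0.25 = 138.3125
  [2.5→4]: (528.7+289.9)/2 × 1.5 = 613.95
  [4→5]: (289.9+189.9)/2 × 1 = 239.9
  [5→6.5]: (189.9+99.9)/2 × 1.5 = 217.35
  Sum = 2213.2375 µg/L·hr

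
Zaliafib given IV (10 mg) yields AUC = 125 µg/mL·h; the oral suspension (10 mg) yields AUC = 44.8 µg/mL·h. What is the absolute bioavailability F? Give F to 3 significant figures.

F = (AUC_ev / D_ev) / (AUC_iv / D_iv)
  = (44.8/10) / (125/10)
  = 4.48 / 12.5 = 0.3584

F = 0.358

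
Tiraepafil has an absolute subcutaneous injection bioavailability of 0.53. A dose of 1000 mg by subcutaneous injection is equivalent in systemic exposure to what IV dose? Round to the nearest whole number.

D_iv = 530 mg

Systemic exposure from an extravascular dose = F × D_ev, so the equivalent IV dose is F × D_ev.
D_iv = F × D_ev = 0.53 × 1000 = 530 mg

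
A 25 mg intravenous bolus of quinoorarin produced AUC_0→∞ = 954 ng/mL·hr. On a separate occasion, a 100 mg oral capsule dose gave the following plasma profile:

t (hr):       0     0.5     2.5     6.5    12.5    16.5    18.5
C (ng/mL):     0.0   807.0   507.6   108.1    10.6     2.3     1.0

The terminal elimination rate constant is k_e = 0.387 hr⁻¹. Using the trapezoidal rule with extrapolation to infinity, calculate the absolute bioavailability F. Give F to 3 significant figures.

F = 0.822

Trapezoidal AUC_0→18.5 (oral capsule):
  [0→0.5]: (0.0+807.0)/2 × 0.5 = 201.75
  [0.5→2.5]: (807.0+507.6)/2 × 2 = 1314.6
  [2.5→6.5]: (507.6+108.1)/2 × 4 = 1231.4
  [6.5→12.5]: (108.1+10.6)/2 × 6 = 356.1
  [12.5→16.5]: (10.6+2.3)/2 × 4 = 25.8
  [16.5→18.5]: (2.3+1.0)/2 × 2 = 3.3
  Sum = 3132.95 ng/mL·hr
Tail: C_last/k_e = 1.0/0.387 = 2.584
AUC_0→∞ (oral capsule) = 3132.95 + 2.584 = 3135.534 ng/mL·hr
F = (AUC_ev/D_ev)/(AUC_iv/D_iv) = (3135.534/100)/(954/25) = 31.35534/38.16 = 0.8217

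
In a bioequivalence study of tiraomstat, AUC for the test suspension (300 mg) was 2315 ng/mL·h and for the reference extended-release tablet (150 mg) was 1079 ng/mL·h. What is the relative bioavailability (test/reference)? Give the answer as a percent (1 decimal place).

F_rel = 107.3%

F_rel = (AUC_test/D_test) / (AUC_ref/D_ref)
      = (2315/300) / (1079/150)
      = 7.71667 / 7.19333 = 1.0728 = 107.28%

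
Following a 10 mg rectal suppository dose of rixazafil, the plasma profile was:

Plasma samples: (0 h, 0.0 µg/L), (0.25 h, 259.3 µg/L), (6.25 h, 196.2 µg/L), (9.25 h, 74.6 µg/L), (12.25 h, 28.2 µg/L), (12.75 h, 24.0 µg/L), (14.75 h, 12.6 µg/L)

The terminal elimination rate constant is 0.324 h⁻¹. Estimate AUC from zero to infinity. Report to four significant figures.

AUC = 2048 µg/L·h

Trapezoidal AUC_0→14.75:
  [0→0.25]: (0.0+259.3)/2 × 0.25 = 32.4125
  [0.25→6.25]: (259.3+196.2)/2 × 6 = 1366.5
  [6.25→9.25]: (196.2+74.6)/2 × 3 = 406.2
  [9.25→12.25]: (74.6+28.2)/2 × 3 = 154.2
  [12.25→12.75]: (28.2+24.0)/2 × 0.5 = 13.05
  [12.75→14.75]: (24.0+12.6)/2 × 2 = 36.6
  Sum = 2008.9625 µg/L·h
Extrapolated tail: C_last / k_e = 12.6 / 0.324 = 38.889
AUC_0→∞ = 2008.9625 + 38.889 = 2047.8515 µg/L·h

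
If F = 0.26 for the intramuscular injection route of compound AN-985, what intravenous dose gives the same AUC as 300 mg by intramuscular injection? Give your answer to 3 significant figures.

Systemic exposure from an extravascular dose = F × D_ev, so the equivalent IV dose is F × D_ev.
D_iv = F × D_ev = 0.26 × 300 = 78 mg

D_iv = 78.0 mg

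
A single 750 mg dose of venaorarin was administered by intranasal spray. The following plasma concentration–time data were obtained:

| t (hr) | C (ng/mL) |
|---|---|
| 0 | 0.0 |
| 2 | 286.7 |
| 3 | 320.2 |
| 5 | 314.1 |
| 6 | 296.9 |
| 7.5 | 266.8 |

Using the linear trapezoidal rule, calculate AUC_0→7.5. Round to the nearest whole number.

Trapezoidal AUC_0→7.5:
  [0→2]: (0.0+286.7)/2 × 2 = 286.7
  [2→3]: (286.7+320.2)/2 × 1 = 303.45
  [3→5]: (320.2+314.1)/2 × 2 = 634.3
  [5→6]: (314.1+296.9)/2 × 1 = 305.5
  [6→7.5]: (296.9+266.8)/2 × 1.5 = 422.775
  Sum = 1952.725 ng/mL·hr

AUC = 1953 ng/mL·hr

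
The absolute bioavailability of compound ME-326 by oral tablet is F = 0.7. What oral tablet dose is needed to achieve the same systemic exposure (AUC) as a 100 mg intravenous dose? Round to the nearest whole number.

For equal systemic exposure: F × D_ev = D_iv
D_ev = D_iv / F = 100 / 0.7 = 142.857 mg

D_oral = 143 mg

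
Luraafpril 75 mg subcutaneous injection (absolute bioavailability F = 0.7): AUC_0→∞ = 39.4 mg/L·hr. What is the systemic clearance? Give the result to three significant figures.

CL = 1.33 L/hr

CL = F × Dose / AUC_0→∞
   = 0.7 × 75 / 39.4 = 1.33249 L/hr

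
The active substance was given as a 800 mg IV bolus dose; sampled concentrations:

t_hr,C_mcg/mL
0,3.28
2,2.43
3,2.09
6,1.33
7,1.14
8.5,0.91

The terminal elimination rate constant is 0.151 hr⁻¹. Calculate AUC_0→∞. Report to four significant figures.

Trapezoidal AUC_0→8.5:
  [0→2]: (3.28+2.43)/2 × 2 = 5.71
  [2→3]: (2.43+2.09)/2 × 1 = 2.26
  [3→6]: (2.09+1.33)/2 × 3 = 5.13
  [6→7]: (1.33+1.14)/2 × 1 = 1.235
  [7→8.5]: (1.14+0.91)/2 × 1.5 = 1.5375
  Sum = 15.8725 mcg/mL·hr
Extrapolated tail: C_last / k_e = 0.91 / 0.151 = 6.026
AUC_0→∞ = 15.8725 + 6.026 = 21.8985 mcg/mL·hr

AUC = 21.90 mcg/mL·hr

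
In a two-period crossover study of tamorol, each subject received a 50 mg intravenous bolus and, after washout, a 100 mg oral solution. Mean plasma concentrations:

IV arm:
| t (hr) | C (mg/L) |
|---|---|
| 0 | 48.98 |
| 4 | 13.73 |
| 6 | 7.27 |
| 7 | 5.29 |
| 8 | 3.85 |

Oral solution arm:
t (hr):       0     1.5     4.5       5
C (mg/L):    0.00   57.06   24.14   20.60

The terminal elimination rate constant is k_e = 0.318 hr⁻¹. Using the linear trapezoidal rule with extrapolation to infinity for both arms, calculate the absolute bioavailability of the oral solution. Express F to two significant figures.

Trapezoidal AUC_0→8 (IV):
  [0→4]: (48.98+13.73)/2 × 4 = 125.42
  [4→6]: (13.73+7.27)/2 × 2 = 21.0
  [6→7]: (7.27+5.29)/2 × 1 = 6.28
  [7→8]: (5.29+3.85)/2 × 1 = 4.57
  Sum = 157.27 mg/L·hr
IV tail: 3.85/0.318 = 12.107; AUC_iv,0→∞ = 157.27 + 12.107 = 169.377 mg/L·hr
Trapezoidal AUC_0→5 (oral solution):
  [0→1.5]: (0.00+57.06)/2 × 1.5 = 42.795
  [1.5→4.5]: (57.06+24.14)/2 × 3 = 121.8
  [4.5→5]: (24.14+20.60)/2 × 0.5 = 11.185
  Sum = 175.78 mg/L·hr
oral solution tail: 20.60/0.318 = 64.780; AUC_ev,0→∞ = 175.78 + 64.780 = 240.56 mg/L·hr
F = (AUC_ev/D_ev)/(AUC_iv/D_iv) = (240.56/100)/(169.377/50) = 2.4056/3.38754 = 0.7101

F = 0.71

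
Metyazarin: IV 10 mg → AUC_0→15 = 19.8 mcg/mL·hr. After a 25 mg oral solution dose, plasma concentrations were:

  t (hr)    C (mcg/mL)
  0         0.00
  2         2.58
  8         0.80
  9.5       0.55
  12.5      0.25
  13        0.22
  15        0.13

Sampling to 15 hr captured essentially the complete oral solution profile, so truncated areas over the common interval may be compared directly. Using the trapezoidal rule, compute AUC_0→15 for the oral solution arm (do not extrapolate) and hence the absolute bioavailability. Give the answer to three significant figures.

F = 0.311

Trapezoidal AUC_0→15 (oral solution):
  [0→2]: (0.00+2.58)/2 × 2 = 2.58
  [2→8]: (2.58+0.80)/2 × 6 = 10.14
  [8→9.5]: (0.80+0.55)/2 × 1.5 = 1.0125
  [9.5→12.5]: (0.55+0.25)/2 × 3 = 1.2
  [12.5→13]: (0.25+0.22)/2 × 0.5 = 0.1175
  [13→15]: (0.22+0.13)/2 × 2 = 0.35
  Sum = 15.4 mcg/mL·hr
F = (AUC_ev/D_ev)/(AUC_iv/D_iv) = (15.4/25)/(19.8/10) = 0.616/1.98 = 0.3111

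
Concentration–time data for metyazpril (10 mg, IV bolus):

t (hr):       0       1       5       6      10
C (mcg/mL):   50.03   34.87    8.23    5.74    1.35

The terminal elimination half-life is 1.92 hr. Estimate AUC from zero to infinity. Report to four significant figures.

AUC = 153.6 mcg/mL·hr

Trapezoidal AUC_0→10:
  [0→1]: (50.03+34.87)/2 × 1 = 42.45
  [1→5]: (34.87+8.23)/2 × 4 = 86.2
  [5→6]: (8.23+5.74)/2 × 1 = 6.985
  [6→10]: (5.74+1.35)/2 × 4 = 14.18
  Sum = 149.815 mcg/mL·hr
k_e = ln2 / t½ = 0.693147 / 1.92 = 0.3610 hr^-1
Extrapolated tail: C_last / k_e = 1.35 / 0.361 = 3.740
AUC_0→∞ = 149.815 + 3.740 = 153.555 mcg/mL·hr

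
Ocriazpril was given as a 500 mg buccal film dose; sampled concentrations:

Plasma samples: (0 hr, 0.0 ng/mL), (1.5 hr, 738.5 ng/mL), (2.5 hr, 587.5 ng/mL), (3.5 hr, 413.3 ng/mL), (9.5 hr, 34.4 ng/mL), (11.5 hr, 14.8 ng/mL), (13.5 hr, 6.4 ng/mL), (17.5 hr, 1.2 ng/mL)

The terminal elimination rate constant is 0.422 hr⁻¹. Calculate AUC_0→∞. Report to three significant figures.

AUC = 3150 ng/mL·hr

Trapezoidal AUC_0→17.5:
  [0→1.5]: (0.0+738.5)/2 × 1.5 = 553.875
  [1.5→2.5]: (738.5+587.5)/2 × 1 = 663.0
  [2.5→3.5]: (587.5+413.3)/2 × 1 = 500.4
  [3.5→9.5]: (413.3+34.4)/2 × 6 = 1343.1
  [9.5→11.5]: (34.4+14.8)/2 × 2 = 49.2
  [11.5→13.5]: (14.8+6.4)/2 × 2 = 21.2
  [13.5→17.5]: (6.4+1.2)/2 × 4 = 15.2
  Sum = 3145.975 ng/mL·hr
Extrapolated tail: C_last / k_e = 1.2 / 0.422 = 2.844
AUC_0→∞ = 3145.975 + 2.844 = 3148.819 ng/mL·hr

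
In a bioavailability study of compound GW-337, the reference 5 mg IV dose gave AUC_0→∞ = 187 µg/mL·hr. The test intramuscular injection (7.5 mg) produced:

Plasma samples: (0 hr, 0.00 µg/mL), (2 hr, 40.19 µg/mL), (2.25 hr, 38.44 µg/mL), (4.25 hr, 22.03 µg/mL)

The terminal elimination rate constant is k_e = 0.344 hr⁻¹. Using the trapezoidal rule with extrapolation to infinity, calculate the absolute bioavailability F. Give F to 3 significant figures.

Trapezoidal AUC_0→4.25 (intramuscular injection):
  [0→2]: (0.00+40.19)/2 × 2 = 40.19
  [2→2.25]: (40.19+38.44)/2 × 0.25 = 9.82875
  [2.25→4.25]: (38.44+22.03)/2 × 2 = 60.47
  Sum = 110.48875 µg/mL·hr
Tail: C_last/k_e = 22.03/0.344 = 64.041
AUC_0→∞ (intramuscular injection) = 110.48875 + 64.041 = 174.52975 µg/mL·hr
F = (AUC_ev/D_ev)/(AUC_iv/D_iv) = (174.52975/7.5)/(187/5) = 23.2706/37.4 = 0.6222

F = 0.622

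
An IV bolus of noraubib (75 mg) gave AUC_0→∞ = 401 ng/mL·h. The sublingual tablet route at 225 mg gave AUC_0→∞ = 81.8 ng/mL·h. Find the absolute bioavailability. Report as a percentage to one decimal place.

F = 6.8%

F = (AUC_ev / D_ev) / (AUC_iv / D_iv)
  = (81.8/225) / (401/75)
  = 0.363556 / 5.34667 = 0.0680
  = 6.80%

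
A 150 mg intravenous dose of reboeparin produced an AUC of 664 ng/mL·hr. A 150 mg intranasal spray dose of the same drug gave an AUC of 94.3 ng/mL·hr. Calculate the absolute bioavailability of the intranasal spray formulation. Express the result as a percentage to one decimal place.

F = 14.2%

F = (AUC_ev / D_ev) / (AUC_iv / D_iv)
  = (94.3/150) / (664/150)
  = 0.628667 / 4.42667 = 0.1420
  = 14.20%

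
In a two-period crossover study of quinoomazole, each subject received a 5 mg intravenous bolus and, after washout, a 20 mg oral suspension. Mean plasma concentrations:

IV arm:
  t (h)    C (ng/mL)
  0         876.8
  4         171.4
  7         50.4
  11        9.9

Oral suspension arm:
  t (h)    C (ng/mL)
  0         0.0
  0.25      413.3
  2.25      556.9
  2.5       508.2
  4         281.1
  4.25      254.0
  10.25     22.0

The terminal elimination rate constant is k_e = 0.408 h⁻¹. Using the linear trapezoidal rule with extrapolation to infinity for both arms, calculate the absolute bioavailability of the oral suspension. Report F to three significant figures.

Trapezoidal AUC_0→11 (IV):
  [0→4]: (876.8+171.4)/2 × 4 = 2096.4
  [4→7]: (171.4+50.4)/2 × 3 = 332.7
  [7→11]: (50.4+9.9)/2 × 4 = 120.6
  Sum = 2549.7 ng/mL·h
IV tail: 9.9/0.408 = 24.265; AUC_iv,0→∞ = 2549.7 + 24.265 = 2573.965 ng/mL·h
Trapezoidal AUC_0→10.25 (oral suspension):
  [0→0.25]: (0.0+413.3)/2 × 0.25 = 51.6625
  [0.25→2.25]: (413.3+556.9)/2 × 2 = 970.2
  [2.25→2.5]: (556.9+508.2)/2 × 0.25 = 133.1375
  [2.5→4]: (508.2+281.1)/2 × 1.5 = 591.975
  [4→4.25]: (281.1+254.0)/2 × 0.25 = 66.8875
  [4.25→10.25]: (254.0+22.0)/2 × 6 = 828.0
  Sum = 2641.8625 ng/mL·h
oral suspension tail: 22.0/0.408 = 53.922; AUC_ev,0→∞ = 2641.8625 + 53.922 = 2695.7845 ng/mL·h
F = (AUC_ev/D_ev)/(AUC_iv/D_iv) = (2695.7845/20)/(2573.965/5) = 134.789/514.793 = 0.2618

F = 0.262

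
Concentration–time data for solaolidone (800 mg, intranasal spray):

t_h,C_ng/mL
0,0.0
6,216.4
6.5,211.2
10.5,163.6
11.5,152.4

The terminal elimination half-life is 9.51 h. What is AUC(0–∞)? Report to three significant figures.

Trapezoidal AUC_0→11.5:
  [0→6]: (0.0+216.4)/2 × 6 = 649.2
  [6→6.5]: (216.4+211.2)/2 × 0.5 = 106.9
  [6.5→10.5]: (211.2+163.6)/2 × 4 = 749.6
  [10.5→11.5]: (163.6+152.4)/2 × 1 = 158.0
  Sum = 1663.7 ng/mL·h
k_e = ln2 / t½ = 0.693147 / 9.51 = 0.0729 h^-1
Extrapolated tail: C_last / k_e = 152.4 / 0.0729 = 2090.535
AUC_0→∞ = 1663.7 + 2090.535 = 3754.235 ng/mL·h

AUC = 3750 ng/mL·h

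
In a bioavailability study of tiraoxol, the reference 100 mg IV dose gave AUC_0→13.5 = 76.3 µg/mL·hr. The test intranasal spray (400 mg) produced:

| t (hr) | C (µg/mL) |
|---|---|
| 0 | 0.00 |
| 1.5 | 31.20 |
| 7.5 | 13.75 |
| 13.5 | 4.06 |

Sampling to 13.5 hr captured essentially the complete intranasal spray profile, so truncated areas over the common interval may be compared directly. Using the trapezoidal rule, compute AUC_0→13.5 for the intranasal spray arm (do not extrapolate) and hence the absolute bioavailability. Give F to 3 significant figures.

F = 0.694

Trapezoidal AUC_0→13.5 (intranasal spray):
  [0→1.5]: (0.00+31.20)/2 × 1.5 = 23.4
  [1.5→7.5]: (31.20+13.75)/2 × 6 = 134.85
  [7.5→13.5]: (13.75+4.06)/2 × 6 = 53.43
  Sum = 211.68 µg/mL·hr
F = (AUC_ev/D_ev)/(AUC_iv/D_iv) = (211.68/400)/(76.3/100) = 0.5292/0.763 = 0.6936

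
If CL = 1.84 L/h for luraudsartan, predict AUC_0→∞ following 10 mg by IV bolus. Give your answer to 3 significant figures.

AUC = 5.43 mg/L·h

AUC_0→∞ = Dose_iv / CL
        = 10 / 1.84 = 5.43478 mg/L·h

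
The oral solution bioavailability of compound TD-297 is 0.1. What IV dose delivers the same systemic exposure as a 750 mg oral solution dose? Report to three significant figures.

Systemic exposure from an extravascular dose = F × D_ev, so the equivalent IV dose is F × D_ev.
D_iv = F × D_ev = 0.1 × 750 = 75 mg

D_iv = 75.0 mg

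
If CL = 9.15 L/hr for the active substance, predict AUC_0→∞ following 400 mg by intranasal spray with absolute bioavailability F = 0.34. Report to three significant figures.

AUC = 14.9 mg/L·hr

AUC_0→∞ = F × Dose / CL
        = 0.34 × 400 / 9.15 = 14.8634 mg/L·hr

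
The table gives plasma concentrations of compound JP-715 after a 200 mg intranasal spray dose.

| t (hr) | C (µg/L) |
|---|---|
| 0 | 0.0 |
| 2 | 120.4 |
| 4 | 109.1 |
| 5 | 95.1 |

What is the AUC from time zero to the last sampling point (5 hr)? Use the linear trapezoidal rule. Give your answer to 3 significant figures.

Trapezoidal AUC_0→5:
  [0→2]: (0.0+120.4)/2 × 2 = 120.4
  [2→4]: (120.4+109.1)/2 × 2 = 229.5
  [4→5]: (109.1+95.1)/2 × 1 = 102.1
  Sum = 452.0 µg/L·hr

AUC = 452 µg/L·hr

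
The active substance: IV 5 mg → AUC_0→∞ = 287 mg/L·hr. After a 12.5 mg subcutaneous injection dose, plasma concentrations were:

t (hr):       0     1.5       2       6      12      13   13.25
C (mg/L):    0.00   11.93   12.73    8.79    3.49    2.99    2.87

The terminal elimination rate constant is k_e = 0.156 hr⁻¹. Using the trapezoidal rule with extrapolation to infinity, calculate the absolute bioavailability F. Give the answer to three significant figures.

Trapezoidal AUC_0→13.25 (subcutaneous injection):
  [0→1.5]: (0.00+11.93)/2 × 1.5 = 8.9475
  [1.5→2]: (11.93+12.73)/2 × 0.5 = 6.165
  [2→6]: (12.73+8.79)/2 × 4 = 43.04
  [6→12]: (8.79+3.49)/2 × 6 = 36.84
  [12→13]: (3.49+2.99)/2 × 1 = 3.24
  [13→13.25]: (2.99+2.87)/2 × 0.25 = 0.7325
  Sum = 98.965 mg/L·hr
Tail: C_last/k_e = 2.87/0.156 = 18.397
AUC_0→∞ (subcutaneous injection) = 98.965 + 18.397 = 117.362 mg/L·hr
F = (AUC_ev/D_ev)/(AUC_iv/D_iv) = (117.362/12.5)/(287/5) = 9.38896/57.4 = 0.1636

F = 0.164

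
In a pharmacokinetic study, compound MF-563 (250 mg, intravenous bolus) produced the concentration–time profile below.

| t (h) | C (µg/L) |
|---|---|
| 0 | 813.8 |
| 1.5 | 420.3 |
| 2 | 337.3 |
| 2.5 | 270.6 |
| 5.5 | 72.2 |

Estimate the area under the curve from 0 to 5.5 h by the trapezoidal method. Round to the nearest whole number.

AUC = 1781 µg/L·h

Trapezoidal AUC_0→5.5:
  [0→1.5]: (813.8+420.3)/2 × 1.5 = 925.575
  [1.5→2]: (420.3+337.3)/2 × 0.5 = 189.4
  [2→2.5]: (337.3+270.6)/2 × 0.5 = 151.975
  [2.5→5.5]: (270.6+72.2)/2 × 3 = 514.2
  Sum = 1781.15 µg/L·h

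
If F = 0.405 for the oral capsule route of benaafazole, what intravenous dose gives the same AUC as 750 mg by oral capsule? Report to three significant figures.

D_iv = 304 mg

Systemic exposure from an extravascular dose = F × D_ev, so the equivalent IV dose is F × D_ev.
D_iv = F × D_ev = 0.405 × 750 = 303.75 mg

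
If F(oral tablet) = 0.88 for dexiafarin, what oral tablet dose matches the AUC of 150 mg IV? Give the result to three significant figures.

D_oral = 170 mg

For equal systemic exposure: F × D_ev = D_iv
D_ev = D_iv / F = 150 / 0.88 = 170.455 mg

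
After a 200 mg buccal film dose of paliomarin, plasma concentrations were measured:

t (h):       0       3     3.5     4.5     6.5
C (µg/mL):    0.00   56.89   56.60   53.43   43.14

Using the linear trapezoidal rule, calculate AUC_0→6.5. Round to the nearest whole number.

Trapezoidal AUC_0→6.5:
  [0→3]: (0.00+56.89)/2 × 3 = 85.335
  [3→3.5]: (56.89+56.60)/2 × 0.5 = 28.3725
  [3.5→4.5]: (56.60+53.43)/2 × 1 = 55.015
  [4.5→6.5]: (53.43+43.14)/2 × 2 = 96.57
  Sum = 265.2925 µg/mL·h

AUC = 265 µg/mL·h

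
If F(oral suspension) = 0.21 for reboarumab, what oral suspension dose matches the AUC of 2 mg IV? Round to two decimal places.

D_oral = 9.52 mg

For equal systemic exposure: F × D_ev = D_iv
D_ev = D_iv / F = 2 / 0.21 = 9.52381 mg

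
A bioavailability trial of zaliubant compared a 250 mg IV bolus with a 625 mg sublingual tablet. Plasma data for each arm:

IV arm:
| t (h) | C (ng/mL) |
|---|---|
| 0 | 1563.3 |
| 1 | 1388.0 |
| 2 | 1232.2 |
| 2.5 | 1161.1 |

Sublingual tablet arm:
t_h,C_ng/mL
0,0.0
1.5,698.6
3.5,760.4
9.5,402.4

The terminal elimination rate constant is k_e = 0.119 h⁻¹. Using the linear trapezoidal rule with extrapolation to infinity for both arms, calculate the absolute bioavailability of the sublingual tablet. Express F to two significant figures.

F = 0.27

Trapezoidal AUC_0→2.5 (IV):
  [0→1]: (1563.3+1388.0)/2 × 1 = 1475.65
  [1→2]: (1388.0+1232.2)/2 × 1 = 1310.1
  [2→2.5]: (1232.2+1161.1)/2 × 0.5 = 598.325
  Sum = 3384.075 ng/mL·h
IV tail: 1161.1/0.119 = 9757.143; AUC_iv,0→∞ = 3384.075 + 9757.143 = 13141.218 ng/mL·h
Trapezoidal AUC_0→9.5 (sublingual tablet):
  [0→1.5]: (0.0+698.6)/2 × 1.5 = 523.95
  [1.5→3.5]: (698.6+760.4)/2 × 2 = 1459.0
  [3.5→9.5]: (760.4+402.4)/2 × 6 = 3488.4
  Sum = 5471.35 ng/mL·h
sublingual tablet tail: 402.4/0.119 = 3381.513; AUC_ev,0→∞ = 5471.35 + 3381.513 = 8852.863 ng/mL·h
F = (AUC_ev/D_ev)/(AUC_iv/D_iv) = (8852.863/625)/(13141.218/250) = 14.1646/52.564872 = 0.2695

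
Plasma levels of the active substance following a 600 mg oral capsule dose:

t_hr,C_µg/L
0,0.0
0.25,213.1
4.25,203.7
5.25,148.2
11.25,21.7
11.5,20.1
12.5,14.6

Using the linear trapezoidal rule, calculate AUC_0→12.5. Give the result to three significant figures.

Trapezoidal AUC_0→12.5:
  [0→0.25]: (0.0+213.1)/2 × 0.25 = 26.6375
  [0.25→4.25]: (213.1+203.7)/2 × 4 = 833.6
  [4.25→5.25]: (203.7+148.2)/2 × 1 = 175.95
  [5.25→11.25]: (148.2+21.7)/2 × 6 = 509.7
  [11.25→11.5]: (21.7+20.1)/2 × 0.25 = 5.225
  [11.5→12.5]: (20.1+14.6)/2 × 1 = 17.35
  Sum = 1568.4625 µg/L·hr

AUC = 1570 µg/L·hr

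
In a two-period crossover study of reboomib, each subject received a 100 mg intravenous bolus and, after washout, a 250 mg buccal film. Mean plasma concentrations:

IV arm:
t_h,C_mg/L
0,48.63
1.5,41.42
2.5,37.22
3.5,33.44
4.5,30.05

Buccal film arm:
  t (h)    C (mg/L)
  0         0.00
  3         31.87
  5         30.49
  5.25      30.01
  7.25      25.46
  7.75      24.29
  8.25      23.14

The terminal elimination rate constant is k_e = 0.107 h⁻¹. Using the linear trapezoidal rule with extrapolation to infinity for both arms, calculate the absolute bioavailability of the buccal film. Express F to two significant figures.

Trapezoidal AUC_0→4.5 (IV):
  [0→1.5]: (48.63+41.42)/2 × 1.5 = 67.5375
  [1.5→2.5]: (41.42+37.22)/2 × 1 = 39.32
  [2.5→3.5]: (37.22+33.44)/2 × 1 = 35.33
  [3.5→4.5]: (33.44+30.05)/2 × 1 = 31.745
  Sum = 173.9325 mg/L·h
IV tail: 30.05/0.107 = 280.841; AUC_iv,0→∞ = 173.9325 + 280.841 = 454.7735 mg/L·h
Trapezoidal AUC_0→8.25 (buccal film):
  [0→3]: (0.00+31.87)/2 × 3 = 47.805
  [3→5]: (31.87+30.49)/2 × 2 = 62.36
  [5→5.25]: (30.49+30.01)/2 × 0.25 = 7.5625
  [5.25→7.25]: (30.01+25.46)/2 × 2 = 55.47
  [7.25→7.75]: (25.46+24.29)/2 × 0.5 = 12.4375
  [7.75→8.25]: (24.29+23.14)/2 × 0.5 = 11.8575
  Sum = 197.4925 mg/L·h
buccal film tail: 23.14/0.107 = 216.262; AUC_ev,0→∞ = 197.4925 + 216.262 = 413.7545 mg/L·h
F = (AUC_ev/D_ev)/(AUC_iv/D_iv) = (413.7545/250)/(454.7735/100) = 1.655018/4.547735 = 0.3639

F = 0.36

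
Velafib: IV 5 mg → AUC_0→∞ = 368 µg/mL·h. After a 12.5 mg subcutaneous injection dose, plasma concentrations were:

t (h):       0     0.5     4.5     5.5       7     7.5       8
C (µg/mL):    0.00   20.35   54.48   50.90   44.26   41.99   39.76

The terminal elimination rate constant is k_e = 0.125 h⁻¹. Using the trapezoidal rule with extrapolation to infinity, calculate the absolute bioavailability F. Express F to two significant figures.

F = 0.69

Trapezoidal AUC_0→8 (subcutaneous injection):
  [0→0.5]: (0.00+20.35)/2 × 0.5 = 5.0875
  [0.5→4.5]: (20.35+54.48)/2 × 4 = 149.66
  [4.5→5.5]: (54.48+50.90)/2 × 1 = 52.69
  [5.5→7]: (50.90+44.26)/2 × 1.5 = 71.37
  [7→7.5]: (44.26+41.99)/2 × 0.5 = 21.5625
  [7.5→8]: (41.99+39.76)/2 × 0.5 = 20.4375
  Sum = 320.8075 µg/mL·h
Tail: C_last/k_e = 39.76/0.125 = 318.080
AUC_0→∞ (subcutaneous injection) = 320.8075 + 318.080 = 638.8875 µg/mL·h
F = (AUC_ev/D_ev)/(AUC_iv/D_iv) = (638.8875/12.5)/(368/5) = 51.111/73.6 = 0.6944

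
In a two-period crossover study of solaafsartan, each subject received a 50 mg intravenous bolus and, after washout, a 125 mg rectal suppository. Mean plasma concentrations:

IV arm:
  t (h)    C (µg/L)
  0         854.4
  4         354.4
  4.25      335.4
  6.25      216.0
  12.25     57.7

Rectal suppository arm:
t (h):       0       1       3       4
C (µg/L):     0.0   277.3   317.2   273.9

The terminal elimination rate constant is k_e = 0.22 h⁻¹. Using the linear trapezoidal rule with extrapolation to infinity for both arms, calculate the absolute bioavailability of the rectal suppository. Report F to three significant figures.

F = 0.220

Trapezoidal AUC_0→12.25 (IV):
  [0→4]: (854.4+354.4)/2 × 4 = 2417.6
  [4→4.25]: (354.4+335.4)/2 × 0.25 = 86.225
  [4.25→6.25]: (335.4+216.0)/2 × 2 = 551.4
  [6.25→12.25]: (216.0+57.7)/2 × 6 = 821.1
  Sum = 3876.325 µg/L·h
IV tail: 57.7/0.22 = 262.273; AUC_iv,0→∞ = 3876.325 + 262.273 = 4138.598 µg/L·h
Trapezoidal AUC_0→4 (rectal suppository):
  [0→1]: (0.0+277.3)/2 × 1 = 138.65
  [1→3]: (277.3+317.2)/2 × 2 = 594.5
  [3→4]: (317.2+273.9)/2 × 1 = 295.55
  Sum = 1028.7 µg/L·h
rectal suppository tail: 273.9/0.22 = 1245.000; AUC_ev,0→∞ = 1028.7 + 1245.000 = 2273.7 µg/L·h
F = (AUC_ev/D_ev)/(AUC_iv/D_iv) = (2273.7/125)/(4138.598/50) = 18.1896/82.77196 = 0.2198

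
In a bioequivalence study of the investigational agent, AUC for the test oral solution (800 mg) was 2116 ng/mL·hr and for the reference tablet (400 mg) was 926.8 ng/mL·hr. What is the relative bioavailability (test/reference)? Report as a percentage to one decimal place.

F_rel = (AUC_test/D_test) / (AUC_ref/D_ref)
      = (2116/800) / (926.8/400)
      = 2.645 / 2.317 = 1.1416 = 114.16%

F_rel = 114.2%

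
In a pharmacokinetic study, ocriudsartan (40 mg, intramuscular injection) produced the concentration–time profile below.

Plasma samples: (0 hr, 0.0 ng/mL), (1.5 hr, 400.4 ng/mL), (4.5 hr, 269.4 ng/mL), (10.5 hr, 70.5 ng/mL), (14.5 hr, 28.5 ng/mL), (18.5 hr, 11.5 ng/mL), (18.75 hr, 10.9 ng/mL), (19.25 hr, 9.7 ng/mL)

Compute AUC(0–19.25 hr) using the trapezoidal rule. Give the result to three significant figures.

Trapezoidal AUC_0→19.25:
  [0→1.5]: (0.0+400.4)/2 × 1.5 = 300.3
  [1.5→4.5]: (400.4+269.4)/2 × 3 = 1004.7
  [4.5→10.5]: (269.4+70.5)/2 × 6 = 1019.7
  [10.5→14.5]: (70.5+28.5)/2 × 4 = 198.0
  [14.5→18.5]: (28.5+11.5)/2 × 4 = 80.0
  [18.5→18.75]: (11.5+10.9)/2 × 0.25 = 2.8
  [18.75→19.25]: (10.9+9.7)/2 × 0.5 = 5.15
  Sum = 2610.65 ng/mL·hr

AUC = 2610 ng/mL·hr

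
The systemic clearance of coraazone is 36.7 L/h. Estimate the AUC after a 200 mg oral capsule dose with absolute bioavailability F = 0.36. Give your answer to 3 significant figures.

AUC_0→∞ = F × Dose / CL
        = 0.36 × 200 / 36.7 = 1.96185 mg/L·h

AUC = 1.96 mg/L·h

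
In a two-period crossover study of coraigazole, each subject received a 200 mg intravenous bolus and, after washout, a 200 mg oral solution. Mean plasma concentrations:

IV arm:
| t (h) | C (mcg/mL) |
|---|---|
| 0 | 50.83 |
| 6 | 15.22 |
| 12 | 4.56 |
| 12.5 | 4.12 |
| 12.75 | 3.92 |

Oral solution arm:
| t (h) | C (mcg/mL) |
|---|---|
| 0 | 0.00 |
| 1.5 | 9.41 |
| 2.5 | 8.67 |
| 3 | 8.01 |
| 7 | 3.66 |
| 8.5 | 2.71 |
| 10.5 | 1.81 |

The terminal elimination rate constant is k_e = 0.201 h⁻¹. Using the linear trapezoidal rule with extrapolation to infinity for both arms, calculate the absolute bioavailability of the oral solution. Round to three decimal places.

F = 0.221

Trapezoidal AUC_0→12.75 (IV):
  [0→6]: (50.83+15.22)/2 × 6 = 198.15
  [6→12]: (15.22+4.56)/2 × 6 = 59.34
  [12→12.5]: (4.56+4.12)/2 × 0.5 = 2.17
  [12.5→12.75]: (4.12+3.92)/2 × 0.25 = 1.005
  Sum = 260.665 mcg/mL·h
IV tail: 3.92/0.201 = 19.502; AUC_iv,0→∞ = 260.665 + 19.502 = 280.167 mcg/mL·h
Trapezoidal AUC_0→10.5 (oral solution):
  [0→1.5]: (0.00+9.41)/2 × 1.5 = 7.0575
  [1.5→2.5]: (9.41+8.67)/2 × 1 = 9.04
  [2.5→3]: (8.67+8.01)/2 × 0.5 = 4.17
  [3→7]: (8.01+3.66)/2 × 4 = 23.34
  [7→8.5]: (3.66+2.71)/2 × 1.5 = 4.7775
  [8.5→10.5]: (2.71+1.81)/2 × 2 = 4.52
  Sum = 52.905 mcg/mL·h
oral solution tail: 1.81/0.201 = 9.005; AUC_ev,0→∞ = 52.905 + 9.005 = 61.91 mcg/mL·h
F = (AUC_ev/D_ev)/(AUC_iv/D_iv) = (61.91/200)/(280.167/200) = 0.30955/1.400835 = 0.2210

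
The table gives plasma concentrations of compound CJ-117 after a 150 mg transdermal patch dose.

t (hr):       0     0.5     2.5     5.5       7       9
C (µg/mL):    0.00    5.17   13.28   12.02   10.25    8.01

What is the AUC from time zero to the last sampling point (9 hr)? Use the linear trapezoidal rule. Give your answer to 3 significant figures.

AUC = 92.7 µg/mL·hr

Trapezoidal AUC_0→9:
  [0→0.5]: (0.00+5.17)/2 × 0.5 = 1.2925
  [0.5→2.5]: (5.17+13.28)/2 × 2 = 18.45
  [2.5→5.5]: (13.28+12.02)/2 × 3 = 37.95
  [5.5→7]: (12.02+10.25)/2 × 1.5 = 16.7025
  [7→9]: (10.25+8.01)/2 × 2 = 18.26
  Sum = 92.655 µg/mL·hr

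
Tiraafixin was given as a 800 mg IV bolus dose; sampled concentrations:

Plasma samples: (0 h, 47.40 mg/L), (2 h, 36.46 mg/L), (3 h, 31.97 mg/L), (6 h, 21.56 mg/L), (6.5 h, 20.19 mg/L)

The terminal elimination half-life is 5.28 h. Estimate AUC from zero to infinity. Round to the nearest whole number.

Trapezoidal AUC_0→6.5:
  [0→2]: (47.40+36.46)/2 × 2 = 83.86
  [2→3]: (36.46+31.97)/2 × 1 = 34.215
  [3→6]: (31.97+21.56)/2 × 3 = 80.295
  [6→6.5]: (21.56+20.19)/2 × 0.5 = 10.4375
  Sum = 208.8075 mg/L·h
k_e = ln2 / t½ = 0.693147 / 5.28 = 0.1313 h^-1
Extrapolated tail: C_last / k_e = 20.19 / 0.1313 = 153.770
AUC_0→∞ = 208.8075 + 153.770 = 362.5775 mg/L·h

AUC = 363 mg/L·h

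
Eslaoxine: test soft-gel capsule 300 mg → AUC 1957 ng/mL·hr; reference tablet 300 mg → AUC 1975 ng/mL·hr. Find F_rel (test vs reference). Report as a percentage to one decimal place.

F_rel = 99.1%

F_rel = (AUC_test/D_test) / (AUC_ref/D_ref)
      = (1957/300) / (1975/300)
      = 6.52333 / 6.58333 = 0.9909 = 99.09%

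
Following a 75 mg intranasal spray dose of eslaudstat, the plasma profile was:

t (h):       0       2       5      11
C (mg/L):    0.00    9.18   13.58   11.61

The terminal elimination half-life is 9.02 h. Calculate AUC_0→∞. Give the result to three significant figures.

Trapezoidal AUC_0→11:
  [0→2]: (0.00+9.18)/2 × 2 = 9.18
  [2→5]: (9.18+13.58)/2 × 3 = 34.14
  [5→11]: (13.58+11.61)/2 × 6 = 75.57
  Sum = 118.89 mg/L·h
k_e = ln2 / t½ = 0.693147 / 9.02 = 0.0768 h^-1
Extrapolated tail: C_last / k_e = 11.61 / 0.0768 = 151.172
AUC_0→∞ = 118.89 + 151.172 = 270.062 mg/L·h

AUC = 270 mg/L·h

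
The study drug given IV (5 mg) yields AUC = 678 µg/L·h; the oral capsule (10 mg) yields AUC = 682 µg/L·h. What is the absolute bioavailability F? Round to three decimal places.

F = (AUC_ev / D_ev) / (AUC_iv / D_iv)
  = (682/10) / (678/5)
  = 68.2 / 135.6 = 0.5029

F = 0.503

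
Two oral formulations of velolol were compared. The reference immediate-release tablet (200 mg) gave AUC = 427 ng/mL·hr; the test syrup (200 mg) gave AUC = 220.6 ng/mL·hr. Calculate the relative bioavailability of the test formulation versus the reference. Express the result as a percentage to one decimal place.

F_rel = 51.7%

F_rel = (AUC_test/D_test) / (AUC_ref/D_ref)
      = (220.6/200) / (427/200)
      = 1.103 / 2.135 = 0.5166 = 51.66%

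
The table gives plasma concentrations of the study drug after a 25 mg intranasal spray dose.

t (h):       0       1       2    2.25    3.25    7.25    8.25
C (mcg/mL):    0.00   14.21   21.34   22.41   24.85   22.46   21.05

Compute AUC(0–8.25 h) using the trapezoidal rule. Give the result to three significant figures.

AUC = 170 mcg/mL·h

Trapezoidal AUC_0→8.25:
  [0→1]: (0.00+14.21)/2 × 1 = 7.105
  [1→2]: (14.21+21.34)/2 × 1 = 17.775
  [2→2.25]: (21.34+22.41)/2 × 0.25 = 5.46875
  [2.25→3.25]: (22.41+24.85)/2 × 1 = 23.63
  [3.25→7.25]: (24.85+22.46)/2 × 4 = 94.62
  [7.25→8.25]: (22.46+21.05)/2 × 1 = 21.755
  Sum = 170.35375 mcg/mL·h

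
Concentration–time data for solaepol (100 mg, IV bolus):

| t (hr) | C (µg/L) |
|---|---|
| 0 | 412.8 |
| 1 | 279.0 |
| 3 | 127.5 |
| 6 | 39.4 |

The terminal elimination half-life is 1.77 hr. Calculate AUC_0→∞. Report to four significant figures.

Trapezoidal AUC_0→6:
  [0→1]: (412.8+279.0)/2 × 1 = 345.9
  [1→3]: (279.0+127.5)/2 × 2 = 406.5
  [3→6]: (127.5+39.4)/2 × 3 = 250.35
  Sum = 1002.75 µg/L·hr
k_e = ln2 / t½ = 0.693147 / 1.77 = 0.3916 hr^-1
Extrapolated tail: C_last / k_e = 39.4 / 0.3916 = 100.613
AUC_0→∞ = 1002.75 + 100.613 = 1103.363 µg/L·hr

AUC = 1103 µg/L·hr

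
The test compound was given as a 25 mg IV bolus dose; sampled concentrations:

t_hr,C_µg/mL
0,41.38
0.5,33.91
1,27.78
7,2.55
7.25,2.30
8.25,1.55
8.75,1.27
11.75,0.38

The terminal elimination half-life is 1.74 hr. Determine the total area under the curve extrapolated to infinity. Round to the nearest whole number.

Trapezoidal AUC_0→11.75:
  [0→0.5]: (41.38+33.91)/2 × 0.5 = 18.8225
  [0.5→1]: (33.91+27.78)/2 × 0.5 = 15.4225
  [1→7]: (27.78+2.55)/2 × 6 = 90.99
  [7→7.25]: (2.55+2.30)/2 × 0.25 = 0.60625
  [7.25→8.25]: (2.30+1.55)/2 × 1 = 1.925
  [8.25→8.75]: (1.55+1.27)/2 × 0.5 = 0.705
  [8.75→11.75]: (1.27+0.38)/2 × 3 = 2.475
  Sum = 130.94625 µg/mL·hr
k_e = ln2 / t½ = 0.693147 / 1.74 = 0.3984 hr^-1
Extrapolated tail: C_last / k_e = 0.38 / 0.3984 = 0.954
AUC_0→∞ = 130.94625 + 0.954 = 131.90025 µg/mL·hr

AUC = 132 µg/mL·hr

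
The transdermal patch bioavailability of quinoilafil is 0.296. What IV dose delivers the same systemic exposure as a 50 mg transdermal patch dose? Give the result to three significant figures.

D_iv = 14.8 mg

Systemic exposure from an extravascular dose = F × D_ev, so the equivalent IV dose is F × D_ev.
D_iv = F × D_ev = 0.296 × 50 = 14.8 mg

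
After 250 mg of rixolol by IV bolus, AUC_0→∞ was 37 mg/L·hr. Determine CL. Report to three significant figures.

CL = Dose_iv / AUC_0→∞
   = 250 / 37 = 6.75676 L/hr

CL = 6.76 L/hr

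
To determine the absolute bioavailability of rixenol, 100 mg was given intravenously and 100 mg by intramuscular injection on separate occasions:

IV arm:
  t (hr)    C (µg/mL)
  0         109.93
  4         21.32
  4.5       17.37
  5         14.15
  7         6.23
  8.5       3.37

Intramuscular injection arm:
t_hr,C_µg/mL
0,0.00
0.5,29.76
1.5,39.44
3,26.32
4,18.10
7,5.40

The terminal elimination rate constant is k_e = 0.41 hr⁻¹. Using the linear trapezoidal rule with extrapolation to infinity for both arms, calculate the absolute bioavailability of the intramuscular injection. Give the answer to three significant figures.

Trapezoidal AUC_0→8.5 (IV):
  [0→4]: (109.93+21.32)/2 × 4 = 262.5
  [4→4.5]: (21.32+17.37)/2 × 0.5 = 9.6725
  [4.5→5]: (17.37+14.15)/2 × 0.5 = 7.88
  [5→7]: (14.15+6.23)/2 × 2 = 20.38
  [7→8.5]: (6.23+3.37)/2 × 1.5 = 7.2
  Sum = 307.6325 µg/mL·hr
IV tail: 3.37/0.41 = 8.220; AUC_iv,0→∞ = 307.6325 + 8.220 = 315.8525 µg/mL·hr
Trapezoidal AUC_0→7 (intramuscular injection):
  [0→0.5]: (0.00+29.76)/2 × 0.5 = 7.44
  [0.5→1.5]: (29.76+39.44)/2 × 1 = 34.6
  [1.5→3]: (39.44+26.32)/2 × 1.5 = 49.32
  [3→4]: (26.32+18.10)/2 × 1 = 22.21
  [4→7]: (18.10+5.40)/2 × 3 = 35.25
  Sum = 148.82 µg/mL·hr
intramuscular injection tail: 5.40/0.41 = 13.171; AUC_ev,0→∞ = 148.82 + 13.171 = 161.991 µg/mL·hr
F = (AUC_ev/D_ev)/(AUC_iv/D_iv) = (161.991/100)/(315.8525/100) = 1.61991/3.158525 = 0.5129

F = 0.513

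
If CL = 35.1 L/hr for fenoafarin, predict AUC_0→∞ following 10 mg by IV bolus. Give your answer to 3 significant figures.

AUC = 0.285 mg/L·hr

AUC_0→∞ = Dose_iv / CL
        = 10 / 35.1 = 0.2849 mg/L·hr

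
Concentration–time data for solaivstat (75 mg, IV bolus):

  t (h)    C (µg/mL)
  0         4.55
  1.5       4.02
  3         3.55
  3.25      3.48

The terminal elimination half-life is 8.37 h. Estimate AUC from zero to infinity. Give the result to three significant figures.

Trapezoidal AUC_0→3.25:
  [0→1.5]: (4.55+4.02)/2 × 1.5 = 6.4275
  [1.5→3]: (4.02+3.55)/2 × 1.5 = 5.6775
  [3→3.25]: (3.55+3.48)/2 × 0.25 = 0.87875
  Sum = 12.98375 µg/mL·h
k_e = ln2 / t½ = 0.693147 / 8.37 = 0.0828 h^-1
Extrapolated tail: C_last / k_e = 3.48 / 0.0828 = 42.029
AUC_0→∞ = 12.98375 + 42.029 = 55.01275 µg/mL·h

AUC = 55.0 µg/mL·h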